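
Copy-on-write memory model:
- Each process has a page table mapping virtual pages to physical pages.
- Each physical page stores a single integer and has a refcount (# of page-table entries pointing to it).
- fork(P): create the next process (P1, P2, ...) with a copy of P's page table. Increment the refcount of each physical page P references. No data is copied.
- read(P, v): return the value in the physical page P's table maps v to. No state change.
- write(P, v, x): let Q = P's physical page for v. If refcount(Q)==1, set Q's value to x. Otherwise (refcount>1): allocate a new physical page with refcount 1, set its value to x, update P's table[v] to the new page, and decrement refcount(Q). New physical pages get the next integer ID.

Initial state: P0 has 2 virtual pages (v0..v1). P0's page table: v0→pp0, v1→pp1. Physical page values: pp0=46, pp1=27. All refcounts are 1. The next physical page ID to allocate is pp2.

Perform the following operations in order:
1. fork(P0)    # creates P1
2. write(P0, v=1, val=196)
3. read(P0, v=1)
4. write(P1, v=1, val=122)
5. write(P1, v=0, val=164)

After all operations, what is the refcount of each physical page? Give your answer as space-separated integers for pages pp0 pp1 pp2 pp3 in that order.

Answer: 1 1 1 1

Derivation:
Op 1: fork(P0) -> P1. 2 ppages; refcounts: pp0:2 pp1:2
Op 2: write(P0, v1, 196). refcount(pp1)=2>1 -> COPY to pp2. 3 ppages; refcounts: pp0:2 pp1:1 pp2:1
Op 3: read(P0, v1) -> 196. No state change.
Op 4: write(P1, v1, 122). refcount(pp1)=1 -> write in place. 3 ppages; refcounts: pp0:2 pp1:1 pp2:1
Op 5: write(P1, v0, 164). refcount(pp0)=2>1 -> COPY to pp3. 4 ppages; refcounts: pp0:1 pp1:1 pp2:1 pp3:1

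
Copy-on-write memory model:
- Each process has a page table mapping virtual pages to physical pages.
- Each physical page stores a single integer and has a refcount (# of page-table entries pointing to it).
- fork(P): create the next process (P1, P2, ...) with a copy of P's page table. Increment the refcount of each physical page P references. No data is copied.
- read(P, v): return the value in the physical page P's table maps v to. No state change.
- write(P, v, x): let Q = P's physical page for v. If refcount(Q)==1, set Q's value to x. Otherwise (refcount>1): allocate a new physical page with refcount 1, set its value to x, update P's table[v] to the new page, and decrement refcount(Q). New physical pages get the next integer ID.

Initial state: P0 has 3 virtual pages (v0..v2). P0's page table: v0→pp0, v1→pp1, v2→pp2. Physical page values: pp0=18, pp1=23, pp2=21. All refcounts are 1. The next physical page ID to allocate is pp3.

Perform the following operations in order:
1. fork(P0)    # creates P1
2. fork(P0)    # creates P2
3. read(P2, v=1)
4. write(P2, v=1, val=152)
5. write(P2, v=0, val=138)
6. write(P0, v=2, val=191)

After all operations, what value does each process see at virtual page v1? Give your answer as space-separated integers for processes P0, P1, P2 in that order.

Answer: 23 23 152

Derivation:
Op 1: fork(P0) -> P1. 3 ppages; refcounts: pp0:2 pp1:2 pp2:2
Op 2: fork(P0) -> P2. 3 ppages; refcounts: pp0:3 pp1:3 pp2:3
Op 3: read(P2, v1) -> 23. No state change.
Op 4: write(P2, v1, 152). refcount(pp1)=3>1 -> COPY to pp3. 4 ppages; refcounts: pp0:3 pp1:2 pp2:3 pp3:1
Op 5: write(P2, v0, 138). refcount(pp0)=3>1 -> COPY to pp4. 5 ppages; refcounts: pp0:2 pp1:2 pp2:3 pp3:1 pp4:1
Op 6: write(P0, v2, 191). refcount(pp2)=3>1 -> COPY to pp5. 6 ppages; refcounts: pp0:2 pp1:2 pp2:2 pp3:1 pp4:1 pp5:1
P0: v1 -> pp1 = 23
P1: v1 -> pp1 = 23
P2: v1 -> pp3 = 152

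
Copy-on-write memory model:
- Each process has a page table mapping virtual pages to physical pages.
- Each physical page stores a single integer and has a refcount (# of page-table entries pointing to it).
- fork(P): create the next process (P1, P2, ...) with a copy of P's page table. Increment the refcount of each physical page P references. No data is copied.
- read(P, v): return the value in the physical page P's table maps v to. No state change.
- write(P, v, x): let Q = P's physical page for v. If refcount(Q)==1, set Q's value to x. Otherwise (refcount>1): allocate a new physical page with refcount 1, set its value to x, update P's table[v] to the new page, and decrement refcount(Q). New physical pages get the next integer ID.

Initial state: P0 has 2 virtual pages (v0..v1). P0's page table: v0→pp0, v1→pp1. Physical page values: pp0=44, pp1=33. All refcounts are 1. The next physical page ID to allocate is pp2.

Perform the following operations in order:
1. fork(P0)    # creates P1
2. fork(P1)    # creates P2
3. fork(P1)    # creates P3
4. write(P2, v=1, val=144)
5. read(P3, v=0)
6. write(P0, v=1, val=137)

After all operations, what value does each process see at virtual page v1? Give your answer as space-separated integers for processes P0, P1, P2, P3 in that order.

Op 1: fork(P0) -> P1. 2 ppages; refcounts: pp0:2 pp1:2
Op 2: fork(P1) -> P2. 2 ppages; refcounts: pp0:3 pp1:3
Op 3: fork(P1) -> P3. 2 ppages; refcounts: pp0:4 pp1:4
Op 4: write(P2, v1, 144). refcount(pp1)=4>1 -> COPY to pp2. 3 ppages; refcounts: pp0:4 pp1:3 pp2:1
Op 5: read(P3, v0) -> 44. No state change.
Op 6: write(P0, v1, 137). refcount(pp1)=3>1 -> COPY to pp3. 4 ppages; refcounts: pp0:4 pp1:2 pp2:1 pp3:1
P0: v1 -> pp3 = 137
P1: v1 -> pp1 = 33
P2: v1 -> pp2 = 144
P3: v1 -> pp1 = 33

Answer: 137 33 144 33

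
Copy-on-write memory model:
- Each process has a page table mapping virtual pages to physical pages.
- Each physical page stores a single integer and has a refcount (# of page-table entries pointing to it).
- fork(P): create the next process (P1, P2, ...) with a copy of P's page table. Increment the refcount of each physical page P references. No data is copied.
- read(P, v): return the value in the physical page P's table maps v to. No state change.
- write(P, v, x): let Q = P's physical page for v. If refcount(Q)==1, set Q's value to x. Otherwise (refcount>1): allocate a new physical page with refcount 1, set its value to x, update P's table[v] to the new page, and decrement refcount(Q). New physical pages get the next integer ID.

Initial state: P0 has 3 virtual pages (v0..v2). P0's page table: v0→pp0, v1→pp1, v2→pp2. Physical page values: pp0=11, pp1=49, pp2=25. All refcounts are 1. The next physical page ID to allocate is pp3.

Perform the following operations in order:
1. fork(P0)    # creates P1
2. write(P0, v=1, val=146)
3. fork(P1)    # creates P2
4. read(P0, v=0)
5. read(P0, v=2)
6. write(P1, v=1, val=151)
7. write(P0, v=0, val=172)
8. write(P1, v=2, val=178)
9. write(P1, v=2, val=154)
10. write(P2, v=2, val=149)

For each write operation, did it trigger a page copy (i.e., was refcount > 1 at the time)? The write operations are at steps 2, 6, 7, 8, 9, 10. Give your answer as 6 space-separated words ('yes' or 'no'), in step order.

Op 1: fork(P0) -> P1. 3 ppages; refcounts: pp0:2 pp1:2 pp2:2
Op 2: write(P0, v1, 146). refcount(pp1)=2>1 -> COPY to pp3. 4 ppages; refcounts: pp0:2 pp1:1 pp2:2 pp3:1
Op 3: fork(P1) -> P2. 4 ppages; refcounts: pp0:3 pp1:2 pp2:3 pp3:1
Op 4: read(P0, v0) -> 11. No state change.
Op 5: read(P0, v2) -> 25. No state change.
Op 6: write(P1, v1, 151). refcount(pp1)=2>1 -> COPY to pp4. 5 ppages; refcounts: pp0:3 pp1:1 pp2:3 pp3:1 pp4:1
Op 7: write(P0, v0, 172). refcount(pp0)=3>1 -> COPY to pp5. 6 ppages; refcounts: pp0:2 pp1:1 pp2:3 pp3:1 pp4:1 pp5:1
Op 8: write(P1, v2, 178). refcount(pp2)=3>1 -> COPY to pp6. 7 ppages; refcounts: pp0:2 pp1:1 pp2:2 pp3:1 pp4:1 pp5:1 pp6:1
Op 9: write(P1, v2, 154). refcount(pp6)=1 -> write in place. 7 ppages; refcounts: pp0:2 pp1:1 pp2:2 pp3:1 pp4:1 pp5:1 pp6:1
Op 10: write(P2, v2, 149). refcount(pp2)=2>1 -> COPY to pp7. 8 ppages; refcounts: pp0:2 pp1:1 pp2:1 pp3:1 pp4:1 pp5:1 pp6:1 pp7:1

yes yes yes yes no yes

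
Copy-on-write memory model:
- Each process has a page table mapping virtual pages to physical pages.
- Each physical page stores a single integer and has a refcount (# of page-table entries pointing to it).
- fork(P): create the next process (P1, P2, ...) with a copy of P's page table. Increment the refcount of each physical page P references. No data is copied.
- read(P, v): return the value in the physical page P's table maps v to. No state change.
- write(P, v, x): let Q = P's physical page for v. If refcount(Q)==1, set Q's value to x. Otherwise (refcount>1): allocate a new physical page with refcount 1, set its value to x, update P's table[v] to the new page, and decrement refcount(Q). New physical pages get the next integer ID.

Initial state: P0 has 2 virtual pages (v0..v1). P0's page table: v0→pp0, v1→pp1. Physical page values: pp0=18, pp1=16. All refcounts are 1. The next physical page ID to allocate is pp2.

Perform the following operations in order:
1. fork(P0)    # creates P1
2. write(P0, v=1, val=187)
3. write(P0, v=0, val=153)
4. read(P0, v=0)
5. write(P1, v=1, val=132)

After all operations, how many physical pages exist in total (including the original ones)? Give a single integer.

Op 1: fork(P0) -> P1. 2 ppages; refcounts: pp0:2 pp1:2
Op 2: write(P0, v1, 187). refcount(pp1)=2>1 -> COPY to pp2. 3 ppages; refcounts: pp0:2 pp1:1 pp2:1
Op 3: write(P0, v0, 153). refcount(pp0)=2>1 -> COPY to pp3. 4 ppages; refcounts: pp0:1 pp1:1 pp2:1 pp3:1
Op 4: read(P0, v0) -> 153. No state change.
Op 5: write(P1, v1, 132). refcount(pp1)=1 -> write in place. 4 ppages; refcounts: pp0:1 pp1:1 pp2:1 pp3:1

Answer: 4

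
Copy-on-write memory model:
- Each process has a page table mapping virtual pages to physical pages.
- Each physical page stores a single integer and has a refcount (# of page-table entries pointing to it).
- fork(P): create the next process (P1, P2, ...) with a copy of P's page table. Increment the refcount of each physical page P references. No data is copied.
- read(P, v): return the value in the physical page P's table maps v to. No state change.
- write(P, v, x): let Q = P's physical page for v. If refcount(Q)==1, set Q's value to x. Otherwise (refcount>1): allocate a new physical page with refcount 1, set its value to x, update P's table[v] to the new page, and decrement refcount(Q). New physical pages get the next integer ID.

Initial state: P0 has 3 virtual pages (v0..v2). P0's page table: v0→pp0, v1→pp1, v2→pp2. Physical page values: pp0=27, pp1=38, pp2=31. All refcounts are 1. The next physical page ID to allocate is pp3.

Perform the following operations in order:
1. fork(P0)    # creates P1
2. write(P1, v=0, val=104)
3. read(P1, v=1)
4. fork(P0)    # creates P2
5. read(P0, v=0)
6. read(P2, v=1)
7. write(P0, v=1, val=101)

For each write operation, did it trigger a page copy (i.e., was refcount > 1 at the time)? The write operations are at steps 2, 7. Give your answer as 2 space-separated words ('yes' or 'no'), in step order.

Op 1: fork(P0) -> P1. 3 ppages; refcounts: pp0:2 pp1:2 pp2:2
Op 2: write(P1, v0, 104). refcount(pp0)=2>1 -> COPY to pp3. 4 ppages; refcounts: pp0:1 pp1:2 pp2:2 pp3:1
Op 3: read(P1, v1) -> 38. No state change.
Op 4: fork(P0) -> P2. 4 ppages; refcounts: pp0:2 pp1:3 pp2:3 pp3:1
Op 5: read(P0, v0) -> 27. No state change.
Op 6: read(P2, v1) -> 38. No state change.
Op 7: write(P0, v1, 101). refcount(pp1)=3>1 -> COPY to pp4. 5 ppages; refcounts: pp0:2 pp1:2 pp2:3 pp3:1 pp4:1

yes yes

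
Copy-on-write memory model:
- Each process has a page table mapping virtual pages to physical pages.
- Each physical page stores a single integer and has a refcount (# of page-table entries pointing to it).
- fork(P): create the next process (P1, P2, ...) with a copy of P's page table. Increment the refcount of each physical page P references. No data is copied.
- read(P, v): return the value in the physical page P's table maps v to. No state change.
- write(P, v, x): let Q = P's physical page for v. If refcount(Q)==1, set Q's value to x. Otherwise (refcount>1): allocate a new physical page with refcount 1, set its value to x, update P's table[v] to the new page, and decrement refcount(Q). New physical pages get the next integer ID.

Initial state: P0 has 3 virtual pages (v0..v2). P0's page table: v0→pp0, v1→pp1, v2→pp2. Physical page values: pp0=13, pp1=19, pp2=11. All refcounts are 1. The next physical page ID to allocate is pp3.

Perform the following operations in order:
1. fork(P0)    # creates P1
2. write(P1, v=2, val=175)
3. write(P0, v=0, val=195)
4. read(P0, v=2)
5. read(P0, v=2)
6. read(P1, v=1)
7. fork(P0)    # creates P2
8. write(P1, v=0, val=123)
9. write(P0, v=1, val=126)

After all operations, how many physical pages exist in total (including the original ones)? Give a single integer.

Op 1: fork(P0) -> P1. 3 ppages; refcounts: pp0:2 pp1:2 pp2:2
Op 2: write(P1, v2, 175). refcount(pp2)=2>1 -> COPY to pp3. 4 ppages; refcounts: pp0:2 pp1:2 pp2:1 pp3:1
Op 3: write(P0, v0, 195). refcount(pp0)=2>1 -> COPY to pp4. 5 ppages; refcounts: pp0:1 pp1:2 pp2:1 pp3:1 pp4:1
Op 4: read(P0, v2) -> 11. No state change.
Op 5: read(P0, v2) -> 11. No state change.
Op 6: read(P1, v1) -> 19. No state change.
Op 7: fork(P0) -> P2. 5 ppages; refcounts: pp0:1 pp1:3 pp2:2 pp3:1 pp4:2
Op 8: write(P1, v0, 123). refcount(pp0)=1 -> write in place. 5 ppages; refcounts: pp0:1 pp1:3 pp2:2 pp3:1 pp4:2
Op 9: write(P0, v1, 126). refcount(pp1)=3>1 -> COPY to pp5. 6 ppages; refcounts: pp0:1 pp1:2 pp2:2 pp3:1 pp4:2 pp5:1

Answer: 6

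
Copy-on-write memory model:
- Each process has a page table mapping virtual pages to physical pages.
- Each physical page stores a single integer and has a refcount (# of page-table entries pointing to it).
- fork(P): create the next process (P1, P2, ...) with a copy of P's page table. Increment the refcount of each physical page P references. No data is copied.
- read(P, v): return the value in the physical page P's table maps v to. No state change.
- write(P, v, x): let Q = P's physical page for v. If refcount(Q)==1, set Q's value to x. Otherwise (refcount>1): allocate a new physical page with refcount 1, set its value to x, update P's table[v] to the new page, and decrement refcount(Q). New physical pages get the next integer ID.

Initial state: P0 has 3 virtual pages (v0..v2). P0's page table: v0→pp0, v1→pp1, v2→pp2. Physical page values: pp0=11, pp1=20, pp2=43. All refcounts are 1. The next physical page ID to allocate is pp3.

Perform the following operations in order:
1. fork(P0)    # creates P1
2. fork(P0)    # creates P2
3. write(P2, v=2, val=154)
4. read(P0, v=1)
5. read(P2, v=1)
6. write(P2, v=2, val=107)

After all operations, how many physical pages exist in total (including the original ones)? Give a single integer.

Op 1: fork(P0) -> P1. 3 ppages; refcounts: pp0:2 pp1:2 pp2:2
Op 2: fork(P0) -> P2. 3 ppages; refcounts: pp0:3 pp1:3 pp2:3
Op 3: write(P2, v2, 154). refcount(pp2)=3>1 -> COPY to pp3. 4 ppages; refcounts: pp0:3 pp1:3 pp2:2 pp3:1
Op 4: read(P0, v1) -> 20. No state change.
Op 5: read(P2, v1) -> 20. No state change.
Op 6: write(P2, v2, 107). refcount(pp3)=1 -> write in place. 4 ppages; refcounts: pp0:3 pp1:3 pp2:2 pp3:1

Answer: 4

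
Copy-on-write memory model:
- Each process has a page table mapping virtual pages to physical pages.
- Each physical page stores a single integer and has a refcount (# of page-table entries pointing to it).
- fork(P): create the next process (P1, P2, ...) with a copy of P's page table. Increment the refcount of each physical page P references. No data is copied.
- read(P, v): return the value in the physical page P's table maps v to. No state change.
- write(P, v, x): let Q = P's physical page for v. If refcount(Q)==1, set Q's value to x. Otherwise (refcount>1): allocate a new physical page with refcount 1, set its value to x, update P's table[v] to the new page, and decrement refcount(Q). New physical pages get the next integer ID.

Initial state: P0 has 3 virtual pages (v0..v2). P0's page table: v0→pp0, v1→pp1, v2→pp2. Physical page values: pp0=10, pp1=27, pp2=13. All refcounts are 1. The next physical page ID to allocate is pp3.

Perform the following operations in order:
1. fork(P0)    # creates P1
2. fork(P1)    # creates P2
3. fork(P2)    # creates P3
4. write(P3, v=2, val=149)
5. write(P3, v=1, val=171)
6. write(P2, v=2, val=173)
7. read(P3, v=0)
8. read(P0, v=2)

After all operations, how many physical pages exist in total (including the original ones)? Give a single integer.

Op 1: fork(P0) -> P1. 3 ppages; refcounts: pp0:2 pp1:2 pp2:2
Op 2: fork(P1) -> P2. 3 ppages; refcounts: pp0:3 pp1:3 pp2:3
Op 3: fork(P2) -> P3. 3 ppages; refcounts: pp0:4 pp1:4 pp2:4
Op 4: write(P3, v2, 149). refcount(pp2)=4>1 -> COPY to pp3. 4 ppages; refcounts: pp0:4 pp1:4 pp2:3 pp3:1
Op 5: write(P3, v1, 171). refcount(pp1)=4>1 -> COPY to pp4. 5 ppages; refcounts: pp0:4 pp1:3 pp2:3 pp3:1 pp4:1
Op 6: write(P2, v2, 173). refcount(pp2)=3>1 -> COPY to pp5. 6 ppages; refcounts: pp0:4 pp1:3 pp2:2 pp3:1 pp4:1 pp5:1
Op 7: read(P3, v0) -> 10. No state change.
Op 8: read(P0, v2) -> 13. No state change.

Answer: 6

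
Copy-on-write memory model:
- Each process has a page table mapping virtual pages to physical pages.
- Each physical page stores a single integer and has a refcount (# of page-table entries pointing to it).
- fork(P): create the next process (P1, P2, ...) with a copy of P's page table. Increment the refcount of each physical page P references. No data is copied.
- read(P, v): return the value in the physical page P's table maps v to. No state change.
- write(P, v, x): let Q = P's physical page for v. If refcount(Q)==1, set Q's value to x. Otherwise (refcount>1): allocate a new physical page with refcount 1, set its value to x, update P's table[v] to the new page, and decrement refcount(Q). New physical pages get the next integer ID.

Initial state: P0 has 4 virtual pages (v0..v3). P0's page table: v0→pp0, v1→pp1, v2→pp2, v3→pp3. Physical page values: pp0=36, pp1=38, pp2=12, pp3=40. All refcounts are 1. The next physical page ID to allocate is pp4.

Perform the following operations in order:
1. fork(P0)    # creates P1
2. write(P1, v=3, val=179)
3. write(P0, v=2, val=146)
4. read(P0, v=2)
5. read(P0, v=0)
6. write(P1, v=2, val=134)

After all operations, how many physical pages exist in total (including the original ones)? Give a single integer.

Answer: 6

Derivation:
Op 1: fork(P0) -> P1. 4 ppages; refcounts: pp0:2 pp1:2 pp2:2 pp3:2
Op 2: write(P1, v3, 179). refcount(pp3)=2>1 -> COPY to pp4. 5 ppages; refcounts: pp0:2 pp1:2 pp2:2 pp3:1 pp4:1
Op 3: write(P0, v2, 146). refcount(pp2)=2>1 -> COPY to pp5. 6 ppages; refcounts: pp0:2 pp1:2 pp2:1 pp3:1 pp4:1 pp5:1
Op 4: read(P0, v2) -> 146. No state change.
Op 5: read(P0, v0) -> 36. No state change.
Op 6: write(P1, v2, 134). refcount(pp2)=1 -> write in place. 6 ppages; refcounts: pp0:2 pp1:2 pp2:1 pp3:1 pp4:1 pp5:1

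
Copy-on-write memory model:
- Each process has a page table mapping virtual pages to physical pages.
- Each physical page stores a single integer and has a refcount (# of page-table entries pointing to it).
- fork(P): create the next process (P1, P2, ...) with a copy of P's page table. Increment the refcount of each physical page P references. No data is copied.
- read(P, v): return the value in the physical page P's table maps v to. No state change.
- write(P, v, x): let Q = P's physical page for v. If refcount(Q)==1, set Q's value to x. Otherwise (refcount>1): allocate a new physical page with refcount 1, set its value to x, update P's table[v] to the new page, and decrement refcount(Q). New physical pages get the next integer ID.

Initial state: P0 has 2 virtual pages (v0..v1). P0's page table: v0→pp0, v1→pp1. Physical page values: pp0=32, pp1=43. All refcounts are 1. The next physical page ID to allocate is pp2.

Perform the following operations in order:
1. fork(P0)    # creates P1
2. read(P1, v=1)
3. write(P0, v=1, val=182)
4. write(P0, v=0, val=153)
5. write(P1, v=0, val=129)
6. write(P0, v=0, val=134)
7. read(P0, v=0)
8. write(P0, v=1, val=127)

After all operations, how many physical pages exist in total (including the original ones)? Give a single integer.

Answer: 4

Derivation:
Op 1: fork(P0) -> P1. 2 ppages; refcounts: pp0:2 pp1:2
Op 2: read(P1, v1) -> 43. No state change.
Op 3: write(P0, v1, 182). refcount(pp1)=2>1 -> COPY to pp2. 3 ppages; refcounts: pp0:2 pp1:1 pp2:1
Op 4: write(P0, v0, 153). refcount(pp0)=2>1 -> COPY to pp3. 4 ppages; refcounts: pp0:1 pp1:1 pp2:1 pp3:1
Op 5: write(P1, v0, 129). refcount(pp0)=1 -> write in place. 4 ppages; refcounts: pp0:1 pp1:1 pp2:1 pp3:1
Op 6: write(P0, v0, 134). refcount(pp3)=1 -> write in place. 4 ppages; refcounts: pp0:1 pp1:1 pp2:1 pp3:1
Op 7: read(P0, v0) -> 134. No state change.
Op 8: write(P0, v1, 127). refcount(pp2)=1 -> write in place. 4 ppages; refcounts: pp0:1 pp1:1 pp2:1 pp3:1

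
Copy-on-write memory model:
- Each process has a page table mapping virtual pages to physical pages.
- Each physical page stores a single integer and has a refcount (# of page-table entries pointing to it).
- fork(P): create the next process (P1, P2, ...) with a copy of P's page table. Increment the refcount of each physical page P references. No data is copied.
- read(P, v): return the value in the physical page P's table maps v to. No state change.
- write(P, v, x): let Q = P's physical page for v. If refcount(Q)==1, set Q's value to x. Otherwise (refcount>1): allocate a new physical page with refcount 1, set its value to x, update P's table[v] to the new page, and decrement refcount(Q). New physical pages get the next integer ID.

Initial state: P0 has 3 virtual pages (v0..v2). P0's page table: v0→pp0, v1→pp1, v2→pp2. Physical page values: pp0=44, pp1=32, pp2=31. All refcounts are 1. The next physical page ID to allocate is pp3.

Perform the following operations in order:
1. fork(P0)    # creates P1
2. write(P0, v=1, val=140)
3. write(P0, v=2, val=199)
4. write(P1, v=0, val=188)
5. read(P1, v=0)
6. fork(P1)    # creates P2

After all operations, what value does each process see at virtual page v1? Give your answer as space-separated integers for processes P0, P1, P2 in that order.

Answer: 140 32 32

Derivation:
Op 1: fork(P0) -> P1. 3 ppages; refcounts: pp0:2 pp1:2 pp2:2
Op 2: write(P0, v1, 140). refcount(pp1)=2>1 -> COPY to pp3. 4 ppages; refcounts: pp0:2 pp1:1 pp2:2 pp3:1
Op 3: write(P0, v2, 199). refcount(pp2)=2>1 -> COPY to pp4. 5 ppages; refcounts: pp0:2 pp1:1 pp2:1 pp3:1 pp4:1
Op 4: write(P1, v0, 188). refcount(pp0)=2>1 -> COPY to pp5. 6 ppages; refcounts: pp0:1 pp1:1 pp2:1 pp3:1 pp4:1 pp5:1
Op 5: read(P1, v0) -> 188. No state change.
Op 6: fork(P1) -> P2. 6 ppages; refcounts: pp0:1 pp1:2 pp2:2 pp3:1 pp4:1 pp5:2
P0: v1 -> pp3 = 140
P1: v1 -> pp1 = 32
P2: v1 -> pp1 = 32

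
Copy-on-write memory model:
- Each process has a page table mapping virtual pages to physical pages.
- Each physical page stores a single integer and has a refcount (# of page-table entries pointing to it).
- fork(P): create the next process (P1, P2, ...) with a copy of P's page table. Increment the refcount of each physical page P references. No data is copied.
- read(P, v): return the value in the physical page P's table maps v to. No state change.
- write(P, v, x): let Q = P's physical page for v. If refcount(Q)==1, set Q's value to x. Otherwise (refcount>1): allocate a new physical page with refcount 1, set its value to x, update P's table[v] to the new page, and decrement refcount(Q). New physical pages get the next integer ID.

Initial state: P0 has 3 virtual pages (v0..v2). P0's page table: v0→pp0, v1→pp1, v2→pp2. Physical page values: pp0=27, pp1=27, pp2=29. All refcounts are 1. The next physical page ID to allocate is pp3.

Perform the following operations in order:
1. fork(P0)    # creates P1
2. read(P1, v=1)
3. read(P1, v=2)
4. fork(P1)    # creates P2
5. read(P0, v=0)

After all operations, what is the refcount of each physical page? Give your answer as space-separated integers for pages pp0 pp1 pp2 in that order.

Op 1: fork(P0) -> P1. 3 ppages; refcounts: pp0:2 pp1:2 pp2:2
Op 2: read(P1, v1) -> 27. No state change.
Op 3: read(P1, v2) -> 29. No state change.
Op 4: fork(P1) -> P2. 3 ppages; refcounts: pp0:3 pp1:3 pp2:3
Op 5: read(P0, v0) -> 27. No state change.

Answer: 3 3 3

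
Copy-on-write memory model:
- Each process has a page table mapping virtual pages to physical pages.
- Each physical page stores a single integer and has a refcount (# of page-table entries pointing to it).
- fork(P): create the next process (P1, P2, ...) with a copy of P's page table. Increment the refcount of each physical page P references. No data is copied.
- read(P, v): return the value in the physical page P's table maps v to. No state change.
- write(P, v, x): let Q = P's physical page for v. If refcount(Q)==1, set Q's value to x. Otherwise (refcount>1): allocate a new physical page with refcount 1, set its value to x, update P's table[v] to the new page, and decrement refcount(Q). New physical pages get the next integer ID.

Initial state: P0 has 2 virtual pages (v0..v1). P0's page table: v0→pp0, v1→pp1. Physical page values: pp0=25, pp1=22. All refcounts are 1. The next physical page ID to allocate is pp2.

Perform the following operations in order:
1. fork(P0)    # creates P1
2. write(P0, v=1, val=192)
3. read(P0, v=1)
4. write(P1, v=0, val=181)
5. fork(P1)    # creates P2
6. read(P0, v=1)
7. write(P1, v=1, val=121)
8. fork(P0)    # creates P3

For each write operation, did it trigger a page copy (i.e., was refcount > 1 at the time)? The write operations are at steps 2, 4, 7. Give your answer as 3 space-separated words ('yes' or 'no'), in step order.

Op 1: fork(P0) -> P1. 2 ppages; refcounts: pp0:2 pp1:2
Op 2: write(P0, v1, 192). refcount(pp1)=2>1 -> COPY to pp2. 3 ppages; refcounts: pp0:2 pp1:1 pp2:1
Op 3: read(P0, v1) -> 192. No state change.
Op 4: write(P1, v0, 181). refcount(pp0)=2>1 -> COPY to pp3. 4 ppages; refcounts: pp0:1 pp1:1 pp2:1 pp3:1
Op 5: fork(P1) -> P2. 4 ppages; refcounts: pp0:1 pp1:2 pp2:1 pp3:2
Op 6: read(P0, v1) -> 192. No state change.
Op 7: write(P1, v1, 121). refcount(pp1)=2>1 -> COPY to pp4. 5 ppages; refcounts: pp0:1 pp1:1 pp2:1 pp3:2 pp4:1
Op 8: fork(P0) -> P3. 5 ppages; refcounts: pp0:2 pp1:1 pp2:2 pp3:2 pp4:1

yes yes yes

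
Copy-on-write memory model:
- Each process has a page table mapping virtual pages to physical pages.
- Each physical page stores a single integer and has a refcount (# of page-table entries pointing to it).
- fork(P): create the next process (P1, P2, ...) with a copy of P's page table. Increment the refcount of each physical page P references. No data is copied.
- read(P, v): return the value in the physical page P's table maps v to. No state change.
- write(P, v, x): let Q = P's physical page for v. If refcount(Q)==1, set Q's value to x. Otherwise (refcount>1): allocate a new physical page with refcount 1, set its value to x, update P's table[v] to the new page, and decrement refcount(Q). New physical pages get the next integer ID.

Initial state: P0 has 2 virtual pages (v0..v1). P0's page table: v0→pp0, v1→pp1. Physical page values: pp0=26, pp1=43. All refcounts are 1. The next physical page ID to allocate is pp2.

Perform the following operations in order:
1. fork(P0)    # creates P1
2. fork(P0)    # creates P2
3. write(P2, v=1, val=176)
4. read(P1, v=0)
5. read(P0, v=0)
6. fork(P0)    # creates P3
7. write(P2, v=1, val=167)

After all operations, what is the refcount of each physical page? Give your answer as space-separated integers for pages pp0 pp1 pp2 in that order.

Op 1: fork(P0) -> P1. 2 ppages; refcounts: pp0:2 pp1:2
Op 2: fork(P0) -> P2. 2 ppages; refcounts: pp0:3 pp1:3
Op 3: write(P2, v1, 176). refcount(pp1)=3>1 -> COPY to pp2. 3 ppages; refcounts: pp0:3 pp1:2 pp2:1
Op 4: read(P1, v0) -> 26. No state change.
Op 5: read(P0, v0) -> 26. No state change.
Op 6: fork(P0) -> P3. 3 ppages; refcounts: pp0:4 pp1:3 pp2:1
Op 7: write(P2, v1, 167). refcount(pp2)=1 -> write in place. 3 ppages; refcounts: pp0:4 pp1:3 pp2:1

Answer: 4 3 1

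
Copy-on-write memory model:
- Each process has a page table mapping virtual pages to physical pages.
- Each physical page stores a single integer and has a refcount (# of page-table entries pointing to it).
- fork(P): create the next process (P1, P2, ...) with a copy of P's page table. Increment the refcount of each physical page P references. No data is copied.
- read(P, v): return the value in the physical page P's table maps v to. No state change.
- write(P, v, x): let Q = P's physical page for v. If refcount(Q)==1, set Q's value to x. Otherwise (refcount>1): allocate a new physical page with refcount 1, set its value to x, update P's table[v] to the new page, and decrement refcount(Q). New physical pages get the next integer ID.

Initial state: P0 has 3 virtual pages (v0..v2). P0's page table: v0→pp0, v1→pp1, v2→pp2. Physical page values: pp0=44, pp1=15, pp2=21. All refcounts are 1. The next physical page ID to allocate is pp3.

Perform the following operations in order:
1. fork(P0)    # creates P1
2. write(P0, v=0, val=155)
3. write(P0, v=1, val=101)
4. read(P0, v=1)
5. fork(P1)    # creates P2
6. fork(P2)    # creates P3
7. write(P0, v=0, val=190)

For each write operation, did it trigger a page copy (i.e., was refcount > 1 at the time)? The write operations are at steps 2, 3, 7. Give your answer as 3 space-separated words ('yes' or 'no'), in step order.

Op 1: fork(P0) -> P1. 3 ppages; refcounts: pp0:2 pp1:2 pp2:2
Op 2: write(P0, v0, 155). refcount(pp0)=2>1 -> COPY to pp3. 4 ppages; refcounts: pp0:1 pp1:2 pp2:2 pp3:1
Op 3: write(P0, v1, 101). refcount(pp1)=2>1 -> COPY to pp4. 5 ppages; refcounts: pp0:1 pp1:1 pp2:2 pp3:1 pp4:1
Op 4: read(P0, v1) -> 101. No state change.
Op 5: fork(P1) -> P2. 5 ppages; refcounts: pp0:2 pp1:2 pp2:3 pp3:1 pp4:1
Op 6: fork(P2) -> P3. 5 ppages; refcounts: pp0:3 pp1:3 pp2:4 pp3:1 pp4:1
Op 7: write(P0, v0, 190). refcount(pp3)=1 -> write in place. 5 ppages; refcounts: pp0:3 pp1:3 pp2:4 pp3:1 pp4:1

yes yes no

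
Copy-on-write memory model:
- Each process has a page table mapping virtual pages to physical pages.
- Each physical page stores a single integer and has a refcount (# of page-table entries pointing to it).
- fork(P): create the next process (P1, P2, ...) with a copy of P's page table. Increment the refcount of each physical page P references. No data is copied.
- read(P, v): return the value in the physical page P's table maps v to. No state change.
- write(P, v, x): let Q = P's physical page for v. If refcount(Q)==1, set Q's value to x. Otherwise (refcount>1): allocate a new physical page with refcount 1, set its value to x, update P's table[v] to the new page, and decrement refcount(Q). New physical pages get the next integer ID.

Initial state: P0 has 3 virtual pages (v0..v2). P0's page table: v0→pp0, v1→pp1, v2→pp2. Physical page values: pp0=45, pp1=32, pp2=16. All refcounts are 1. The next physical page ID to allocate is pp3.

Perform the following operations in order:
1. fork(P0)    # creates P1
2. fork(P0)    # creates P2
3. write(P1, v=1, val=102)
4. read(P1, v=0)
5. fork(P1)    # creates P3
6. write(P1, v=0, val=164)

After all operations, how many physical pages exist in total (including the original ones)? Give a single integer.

Answer: 5

Derivation:
Op 1: fork(P0) -> P1. 3 ppages; refcounts: pp0:2 pp1:2 pp2:2
Op 2: fork(P0) -> P2. 3 ppages; refcounts: pp0:3 pp1:3 pp2:3
Op 3: write(P1, v1, 102). refcount(pp1)=3>1 -> COPY to pp3. 4 ppages; refcounts: pp0:3 pp1:2 pp2:3 pp3:1
Op 4: read(P1, v0) -> 45. No state change.
Op 5: fork(P1) -> P3. 4 ppages; refcounts: pp0:4 pp1:2 pp2:4 pp3:2
Op 6: write(P1, v0, 164). refcount(pp0)=4>1 -> COPY to pp4. 5 ppages; refcounts: pp0:3 pp1:2 pp2:4 pp3:2 pp4:1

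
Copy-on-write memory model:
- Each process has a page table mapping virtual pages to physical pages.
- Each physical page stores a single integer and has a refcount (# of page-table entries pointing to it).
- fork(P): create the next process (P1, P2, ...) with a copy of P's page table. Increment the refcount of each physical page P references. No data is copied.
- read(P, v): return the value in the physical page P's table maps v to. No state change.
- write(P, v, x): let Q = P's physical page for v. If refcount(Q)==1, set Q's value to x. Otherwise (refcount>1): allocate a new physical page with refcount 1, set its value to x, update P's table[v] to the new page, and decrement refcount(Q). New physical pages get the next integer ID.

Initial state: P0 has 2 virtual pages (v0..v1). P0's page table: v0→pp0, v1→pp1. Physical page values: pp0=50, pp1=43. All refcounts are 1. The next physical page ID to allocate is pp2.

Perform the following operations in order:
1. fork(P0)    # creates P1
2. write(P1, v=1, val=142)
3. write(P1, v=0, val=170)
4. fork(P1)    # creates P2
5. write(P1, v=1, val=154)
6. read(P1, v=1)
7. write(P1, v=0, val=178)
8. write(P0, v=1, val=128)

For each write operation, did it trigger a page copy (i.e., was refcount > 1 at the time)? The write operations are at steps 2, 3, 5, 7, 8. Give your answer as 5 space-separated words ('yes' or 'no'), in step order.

Op 1: fork(P0) -> P1. 2 ppages; refcounts: pp0:2 pp1:2
Op 2: write(P1, v1, 142). refcount(pp1)=2>1 -> COPY to pp2. 3 ppages; refcounts: pp0:2 pp1:1 pp2:1
Op 3: write(P1, v0, 170). refcount(pp0)=2>1 -> COPY to pp3. 4 ppages; refcounts: pp0:1 pp1:1 pp2:1 pp3:1
Op 4: fork(P1) -> P2. 4 ppages; refcounts: pp0:1 pp1:1 pp2:2 pp3:2
Op 5: write(P1, v1, 154). refcount(pp2)=2>1 -> COPY to pp4. 5 ppages; refcounts: pp0:1 pp1:1 pp2:1 pp3:2 pp4:1
Op 6: read(P1, v1) -> 154. No state change.
Op 7: write(P1, v0, 178). refcount(pp3)=2>1 -> COPY to pp5. 6 ppages; refcounts: pp0:1 pp1:1 pp2:1 pp3:1 pp4:1 pp5:1
Op 8: write(P0, v1, 128). refcount(pp1)=1 -> write in place. 6 ppages; refcounts: pp0:1 pp1:1 pp2:1 pp3:1 pp4:1 pp5:1

yes yes yes yes no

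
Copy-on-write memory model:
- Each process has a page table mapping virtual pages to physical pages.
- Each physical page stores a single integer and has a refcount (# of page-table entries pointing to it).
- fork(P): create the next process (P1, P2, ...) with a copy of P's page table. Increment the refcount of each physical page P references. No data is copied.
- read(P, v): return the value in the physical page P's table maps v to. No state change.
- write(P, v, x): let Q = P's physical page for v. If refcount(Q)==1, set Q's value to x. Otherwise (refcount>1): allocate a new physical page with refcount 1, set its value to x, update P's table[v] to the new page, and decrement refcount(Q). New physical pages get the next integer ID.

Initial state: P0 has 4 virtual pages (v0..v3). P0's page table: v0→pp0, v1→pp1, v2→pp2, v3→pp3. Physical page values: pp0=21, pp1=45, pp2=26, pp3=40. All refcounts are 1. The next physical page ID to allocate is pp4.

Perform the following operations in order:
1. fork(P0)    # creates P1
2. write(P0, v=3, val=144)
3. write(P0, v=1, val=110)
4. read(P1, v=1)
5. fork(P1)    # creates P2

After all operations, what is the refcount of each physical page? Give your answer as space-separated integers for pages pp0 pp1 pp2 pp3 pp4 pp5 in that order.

Answer: 3 2 3 2 1 1

Derivation:
Op 1: fork(P0) -> P1. 4 ppages; refcounts: pp0:2 pp1:2 pp2:2 pp3:2
Op 2: write(P0, v3, 144). refcount(pp3)=2>1 -> COPY to pp4. 5 ppages; refcounts: pp0:2 pp1:2 pp2:2 pp3:1 pp4:1
Op 3: write(P0, v1, 110). refcount(pp1)=2>1 -> COPY to pp5. 6 ppages; refcounts: pp0:2 pp1:1 pp2:2 pp3:1 pp4:1 pp5:1
Op 4: read(P1, v1) -> 45. No state change.
Op 5: fork(P1) -> P2. 6 ppages; refcounts: pp0:3 pp1:2 pp2:3 pp3:2 pp4:1 pp5:1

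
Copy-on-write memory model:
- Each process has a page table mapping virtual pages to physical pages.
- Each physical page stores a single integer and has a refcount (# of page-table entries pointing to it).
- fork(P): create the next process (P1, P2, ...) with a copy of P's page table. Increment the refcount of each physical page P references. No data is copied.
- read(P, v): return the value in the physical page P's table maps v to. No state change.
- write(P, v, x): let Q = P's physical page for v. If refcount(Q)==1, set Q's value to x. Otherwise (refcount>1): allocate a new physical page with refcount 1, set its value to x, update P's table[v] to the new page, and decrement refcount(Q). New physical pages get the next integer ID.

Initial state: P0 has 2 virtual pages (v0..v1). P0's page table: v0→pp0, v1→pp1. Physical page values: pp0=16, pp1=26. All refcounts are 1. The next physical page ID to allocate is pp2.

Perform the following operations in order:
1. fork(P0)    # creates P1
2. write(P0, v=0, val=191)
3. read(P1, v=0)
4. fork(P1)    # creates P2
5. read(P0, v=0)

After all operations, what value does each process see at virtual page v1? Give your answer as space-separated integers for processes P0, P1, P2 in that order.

Answer: 26 26 26

Derivation:
Op 1: fork(P0) -> P1. 2 ppages; refcounts: pp0:2 pp1:2
Op 2: write(P0, v0, 191). refcount(pp0)=2>1 -> COPY to pp2. 3 ppages; refcounts: pp0:1 pp1:2 pp2:1
Op 3: read(P1, v0) -> 16. No state change.
Op 4: fork(P1) -> P2. 3 ppages; refcounts: pp0:2 pp1:3 pp2:1
Op 5: read(P0, v0) -> 191. No state change.
P0: v1 -> pp1 = 26
P1: v1 -> pp1 = 26
P2: v1 -> pp1 = 26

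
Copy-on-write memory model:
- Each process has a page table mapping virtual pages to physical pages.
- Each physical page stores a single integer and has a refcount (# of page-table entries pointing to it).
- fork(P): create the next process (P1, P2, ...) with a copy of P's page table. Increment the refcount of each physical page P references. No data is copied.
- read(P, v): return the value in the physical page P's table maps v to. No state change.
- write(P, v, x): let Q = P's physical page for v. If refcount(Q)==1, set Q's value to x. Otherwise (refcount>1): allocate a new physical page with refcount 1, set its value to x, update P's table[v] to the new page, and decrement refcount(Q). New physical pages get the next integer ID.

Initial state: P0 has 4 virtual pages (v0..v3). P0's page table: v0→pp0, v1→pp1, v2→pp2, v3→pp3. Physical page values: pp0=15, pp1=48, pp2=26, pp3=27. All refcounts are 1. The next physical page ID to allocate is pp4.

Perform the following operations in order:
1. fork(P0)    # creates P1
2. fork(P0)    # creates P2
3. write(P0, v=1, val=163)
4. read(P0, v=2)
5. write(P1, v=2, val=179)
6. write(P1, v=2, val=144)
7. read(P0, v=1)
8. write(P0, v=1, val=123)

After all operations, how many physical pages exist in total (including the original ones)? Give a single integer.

Answer: 6

Derivation:
Op 1: fork(P0) -> P1. 4 ppages; refcounts: pp0:2 pp1:2 pp2:2 pp3:2
Op 2: fork(P0) -> P2. 4 ppages; refcounts: pp0:3 pp1:3 pp2:3 pp3:3
Op 3: write(P0, v1, 163). refcount(pp1)=3>1 -> COPY to pp4. 5 ppages; refcounts: pp0:3 pp1:2 pp2:3 pp3:3 pp4:1
Op 4: read(P0, v2) -> 26. No state change.
Op 5: write(P1, v2, 179). refcount(pp2)=3>1 -> COPY to pp5. 6 ppages; refcounts: pp0:3 pp1:2 pp2:2 pp3:3 pp4:1 pp5:1
Op 6: write(P1, v2, 144). refcount(pp5)=1 -> write in place. 6 ppages; refcounts: pp0:3 pp1:2 pp2:2 pp3:3 pp4:1 pp5:1
Op 7: read(P0, v1) -> 163. No state change.
Op 8: write(P0, v1, 123). refcount(pp4)=1 -> write in place. 6 ppages; refcounts: pp0:3 pp1:2 pp2:2 pp3:3 pp4:1 pp5:1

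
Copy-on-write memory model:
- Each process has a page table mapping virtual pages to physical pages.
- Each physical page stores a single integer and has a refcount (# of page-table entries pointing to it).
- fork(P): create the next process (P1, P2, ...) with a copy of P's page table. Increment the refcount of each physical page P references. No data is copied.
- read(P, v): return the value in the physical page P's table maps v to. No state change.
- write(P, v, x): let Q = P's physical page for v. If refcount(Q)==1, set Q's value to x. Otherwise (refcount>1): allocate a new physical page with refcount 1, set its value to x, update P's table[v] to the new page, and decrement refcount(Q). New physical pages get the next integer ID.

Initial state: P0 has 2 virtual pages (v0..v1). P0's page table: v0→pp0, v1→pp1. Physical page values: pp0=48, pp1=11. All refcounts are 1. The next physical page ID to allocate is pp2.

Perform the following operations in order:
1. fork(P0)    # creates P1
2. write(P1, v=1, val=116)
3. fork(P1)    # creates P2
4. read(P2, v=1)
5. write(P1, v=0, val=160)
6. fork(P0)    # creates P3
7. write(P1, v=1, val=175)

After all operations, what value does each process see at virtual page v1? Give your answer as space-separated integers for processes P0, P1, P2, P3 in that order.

Op 1: fork(P0) -> P1. 2 ppages; refcounts: pp0:2 pp1:2
Op 2: write(P1, v1, 116). refcount(pp1)=2>1 -> COPY to pp2. 3 ppages; refcounts: pp0:2 pp1:1 pp2:1
Op 3: fork(P1) -> P2. 3 ppages; refcounts: pp0:3 pp1:1 pp2:2
Op 4: read(P2, v1) -> 116. No state change.
Op 5: write(P1, v0, 160). refcount(pp0)=3>1 -> COPY to pp3. 4 ppages; refcounts: pp0:2 pp1:1 pp2:2 pp3:1
Op 6: fork(P0) -> P3. 4 ppages; refcounts: pp0:3 pp1:2 pp2:2 pp3:1
Op 7: write(P1, v1, 175). refcount(pp2)=2>1 -> COPY to pp4. 5 ppages; refcounts: pp0:3 pp1:2 pp2:1 pp3:1 pp4:1
P0: v1 -> pp1 = 11
P1: v1 -> pp4 = 175
P2: v1 -> pp2 = 116
P3: v1 -> pp1 = 11

Answer: 11 175 116 11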